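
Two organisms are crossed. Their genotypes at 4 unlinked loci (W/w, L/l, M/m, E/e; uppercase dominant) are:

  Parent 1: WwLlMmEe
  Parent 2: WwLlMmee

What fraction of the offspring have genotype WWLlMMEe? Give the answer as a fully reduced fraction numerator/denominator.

P(WWLlMMEe) = 1/64

WwLlMmEe gametes: WLME×1, WLMe×1, WLmE×1, WLme×1, WlME×1, WlMe×1, WlmE×1, Wlme×1, wLME×1, wLMe×1, wLmE×1, wLme×1, wlME×1, wlMe×1, wlmE×1, wlme×1
WwLlMmee gametes: WLMe×2, WLme×2, WlMe×2, Wlme×2, wLMe×2, wLme×2, wlMe×2, wlme×2
WwLlMmEe×WwLlMmee grid (16·16=256): WWLLMMEe=2 WWLLMMee=2 WWLLMmEe=4 WWLLMmee=4 WWLLmmEe=2 WWLLmmee=2 WWLlMMEe=4 WWLlMMee=4 WWLlMmEe=8 WWLlMmee=8 WWLlmmEe=4 WWLlmmee=4 WWllMMEe=2 WWllMMee=2 WWllMmEe=4 WWllMmee=4 WWllmmEe=2 WWllmmee=2 WwLLMMEe=4 WwLLMMee=4 WwLLMmEe=8 WwLLMmee=8 WwLLmmEe=4 WwLLmmee=4 WwLlMMEe=8 WwLlMMee=8 WwLlMmEe=16 WwLlMmee=16 WwLlmmEe=8 WwLlmmee=8 WwllMMEe=4 WwllMMee=4 WwllMmEe=8 WwllMmee=8 WwllmmEe=4 Wwllmmee=4 wwLLMMEe=2 wwLLMMee=2 wwLLMmEe=4 wwLLMmee=4 wwLLmmEe=2 wwLLmmee=2 wwLlMMEe=4 wwLlMMee=4 wwLlMmEe=8 wwLlMmee=8 wwLlmmEe=4 wwLlmmee=4 wwllMMEe=2 wwllMMee=2 wwllMmEe=4 wwllMmee=4 wwllmmEe=2 wwllmmee=2
WWLlMMEe hits 4/256; gcd=4; 4÷4/256÷4 = 1/64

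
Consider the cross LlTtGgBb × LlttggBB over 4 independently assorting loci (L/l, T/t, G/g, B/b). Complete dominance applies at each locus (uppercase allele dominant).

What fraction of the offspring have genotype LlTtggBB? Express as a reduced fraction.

P(LlTtggBB) = 1/16

LlTtGgBb gametes: LTGB×1, LTGb×1, LTgB×1, LTgb×1, LtGB×1, LtGb×1, LtgB×1, Ltgb×1, lTGB×1, lTGb×1, lTgB×1, lTgb×1, ltGB×1, ltGb×1, ltgB×1, ltgb×1
LlttggBB gametes: LtgB×8, ltgB×8
LlTtGgBb×LlttggBB grid (16·16=256): LLTtGgBB=8 LLTtGgBb=8 LLTtggBB=8 LLTtggBb=8 LLttGgBB=8 LLttGgBb=8 LLttggBB=8 LLttggBb=8 LlTtGgBB=16 LlTtGgBb=16 LlTtggBB=16 LlTtggBb=16 LlttGgBB=16 LlttGgBb=16 LlttggBB=16 LlttggBb=16 llTtGgBB=8 llTtGgBb=8 llTtggBB=8 llTtggBb=8 llttGgBB=8 llttGgBb=8 llttggBB=8 llttggBb=8
LlTtggBB hits 16/256; gcd=16; 16÷16/256÷16 = 1/16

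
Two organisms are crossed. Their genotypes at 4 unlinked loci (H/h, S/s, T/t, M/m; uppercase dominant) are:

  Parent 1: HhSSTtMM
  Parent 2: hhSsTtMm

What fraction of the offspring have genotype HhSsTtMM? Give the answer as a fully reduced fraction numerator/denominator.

P(HhSsTtMM) = 1/16

HhSSTtMM gametes: HSTM×4, HStM×4, hSTM×4, hStM×4
hhSsTtMm gametes: hSTM×2, hSTm×2, hStM×2, hStm×2, hsTM×2, hsTm×2, hstM×2, hstm×2
HhSSTtMM×hhSsTtMm grid (16·16=256): HhSSTTMM=8 HhSSTTMm=8 HhSSTtMM=16 HhSSTtMm=16 HhSSttMM=8 HhSSttMm=8 HhSsTTMM=8 HhSsTTMm=8 HhSsTtMM=16 HhSsTtMm=16 HhSsttMM=8 HhSsttMm=8 hhSSTTMM=8 hhSSTTMm=8 hhSSTtMM=16 hhSSTtMm=16 hhSSttMM=8 hhSSttMm=8 hhSsTTMM=8 hhSsTTMm=8 hhSsTtMM=16 hhSsTtMm=16 hhSsttMM=8 hhSsttMm=8
HhSsTtMM hits 16/256; gcd=16; 16÷16/256÷16 = 1/16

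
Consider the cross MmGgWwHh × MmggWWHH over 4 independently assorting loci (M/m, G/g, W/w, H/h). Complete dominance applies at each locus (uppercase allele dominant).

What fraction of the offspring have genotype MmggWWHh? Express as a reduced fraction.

MmGgWwHh gametes: MGWH×1, MGWh×1, MGwH×1, MGwh×1, MgWH×1, MgWh×1, MgwH×1, Mgwh×1, mGWH×1, mGWh×1, mGwH×1, mGwh×1, mgWH×1, mgWh×1, mgwH×1, mgwh×1
MmggWWHH gametes: MgWH×8, mgWH×8
MmGgWwHh×MmggWWHH grid (16·16=256): MMGgWWHH=8 MMGgWWHh=8 MMGgWwHH=8 MMGgWwHh=8 MMggWWHH=8 MMggWWHh=8 MMggWwHH=8 MMggWwHh=8 MmGgWWHH=16 MmGgWWHh=16 MmGgWwHH=16 MmGgWwHh=16 MmggWWHH=16 MmggWWHh=16 MmggWwHH=16 MmggWwHh=16 mmGgWWHH=8 mmGgWWHh=8 mmGgWwHH=8 mmGgWwHh=8 mmggWWHH=8 mmggWWHh=8 mmggWwHH=8 mmggWwHh=8
MmggWWHh hits 16/256; gcd=16; 16÷16/256÷16 = 1/16

P(MmggWWHh) = 1/16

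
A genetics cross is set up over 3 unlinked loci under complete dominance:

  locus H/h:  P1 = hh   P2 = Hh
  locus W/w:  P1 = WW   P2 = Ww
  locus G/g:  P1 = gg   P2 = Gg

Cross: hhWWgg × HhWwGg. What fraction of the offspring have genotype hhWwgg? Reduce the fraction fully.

hhWWgg gametes: hWg×8
HhWwGg gametes: HWG×1, HWg×1, HwG×1, Hwg×1, hWG×1, hWg×1, hwG×1, hwg×1
hhWWgg×HhWwGg grid (8·8=64): HhWWGg=8 HhWWgg=8 HhWwGg=8 HhWwgg=8 hhWWGg=8 hhWWgg=8 hhWwGg=8 hhWwgg=8
hhWwgg hits 8/64; gcd=8; 8÷8/64÷8 = 1/8

P(hhWwgg) = 1/8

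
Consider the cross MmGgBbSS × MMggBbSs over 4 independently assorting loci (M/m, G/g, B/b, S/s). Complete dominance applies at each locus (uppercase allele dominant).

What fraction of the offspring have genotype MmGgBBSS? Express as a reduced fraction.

MmGgBbSS gametes: MGBS×2, MGbS×2, MgBS×2, MgbS×2, mGBS×2, mGbS×2, mgBS×2, mgbS×2
MMggBbSs gametes: MgBS×4, MgBs×4, MgbS×4, Mgbs×4
MmGgBbSS×MMggBbSs grid (16·16=256): MMGgBBSS=8 MMGgBBSs=8 MMGgBbSS=16 MMGgBbSs=16 MMGgbbSS=8 MMGgbbSs=8 MMggBBSS=8 MMggBBSs=8 MMggBbSS=16 MMggBbSs=16 MMggbbSS=8 MMggbbSs=8 MmGgBBSS=8 MmGgBBSs=8 MmGgBbSS=16 MmGgBbSs=16 MmGgbbSS=8 MmGgbbSs=8 MmggBBSS=8 MmggBBSs=8 MmggBbSS=16 MmggBbSs=16 MmggbbSS=8 MmggbbSs=8
MmGgBBSS hits 8/256; gcd=8; 8÷8/256÷8 = 1/32

P(MmGgBBSS) = 1/32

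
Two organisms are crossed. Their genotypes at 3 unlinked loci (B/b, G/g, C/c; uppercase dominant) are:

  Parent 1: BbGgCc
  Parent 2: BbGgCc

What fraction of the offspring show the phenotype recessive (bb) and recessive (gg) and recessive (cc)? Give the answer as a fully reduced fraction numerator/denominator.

P(bb gg cc) = 1/64

BbGgCc gametes: BGC×1, BGc×1, BgC×1, Bgc×1, bGC×1, bGc×1, bgC×1, bgc×1
BbGgCc gametes: BGC×1, BGc×1, BgC×1, Bgc×1, bGC×1, bGc×1, bgC×1, bgc×1
BbGgCc×BbGgCc grid (8·8=64): BBGGCC=1 BBGGCc=2 BBGGcc=1 BBGgCC=2 BBGgCc=4 BBGgcc=2 BBggCC=1 BBggCc=2 BBggcc=1 BbGGCC=2 BbGGCc=4 BbGGcc=2 BbGgCC=4 BbGgCc=8 BbGgcc=4 BbggCC=2 BbggCc=4 Bbggcc=2 bbGGCC=1 bbGGCc=2 bbGGcc=1 bbGgCC=2 bbGgCc=4 bbGgcc=2 bbggCC=1 bbggCc=2 bbggcc=1
bb gg cc hits 1/64; gcd=1; 1÷1/64÷1 = 1/64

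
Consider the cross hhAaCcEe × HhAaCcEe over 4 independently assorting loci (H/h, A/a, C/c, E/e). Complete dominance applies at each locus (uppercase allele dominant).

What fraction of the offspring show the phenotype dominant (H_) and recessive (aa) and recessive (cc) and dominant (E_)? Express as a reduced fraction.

P(H_ aa cc E_) = 3/128

hhAaCcEe gametes: hACE×2, hACe×2, hAcE×2, hAce×2, haCE×2, haCe×2, hacE×2, hace×2
HhAaCcEe gametes: HACE×1, HACe×1, HAcE×1, HAce×1, HaCE×1, HaCe×1, HacE×1, Hace×1, hACE×1, hACe×1, hAcE×1, hAce×1, haCE×1, haCe×1, hacE×1, hace×1
hhAaCcEe×HhAaCcEe grid (16·16=256): HhAACCEE=2 HhAACCEe=4 HhAACCee=2 HhAACcEE=4 HhAACcEe=8 HhAACcee=4 HhAAccEE=2 HhAAccEe=4 HhAAccee=2 HhAaCCEE=4 HhAaCCEe=8 HhAaCCee=4 HhAaCcEE=8 HhAaCcEe=16 HhAaCcee=8 HhAaccEE=4 HhAaccEe=8 HhAaccee=4 HhaaCCEE=2 HhaaCCEe=4 HhaaCCee=2 HhaaCcEE=4 HhaaCcEe=8 HhaaCcee=4 HhaaccEE=2 HhaaccEe=4 Hhaaccee=2 hhAACCEE=2 hhAACCEe=4 hhAACCee=2 hhAACcEE=4 hhAACcEe=8 hhAACcee=4 hhAAccEE=2 hhAAccEe=4 hhAAccee=2 hhAaCCEE=4 hhAaCCEe=8 hhAaCCee=4 hhAaCcEE=8 hhAaCcEe=16 hhAaCcee=8 hhAaccEE=4 hhAaccEe=8 hhAaccee=4 hhaaCCEE=2 hhaaCCEe=4 hhaaCCee=2 hhaaCcEE=4 hhaaCcEe=8 hhaaCcee=4 hhaaccEE=2 hhaaccEe=4 hhaaccee=2
H_ aa cc E_ hits 6/256; gcd=2; 6÷2/256÷2 = 3/128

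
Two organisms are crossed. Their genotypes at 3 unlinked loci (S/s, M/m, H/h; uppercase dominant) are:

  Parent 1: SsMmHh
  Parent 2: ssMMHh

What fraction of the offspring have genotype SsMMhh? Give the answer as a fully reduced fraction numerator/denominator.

SsMmHh gametes: SMH×1, SMh×1, SmH×1, Smh×1, sMH×1, sMh×1, smH×1, smh×1
ssMMHh gametes: sMH×4, sMh×4
SsMmHh×ssMMHh grid (8·8=64): SsMMHH=4 SsMMHh=8 SsMMhh=4 SsMmHH=4 SsMmHh=8 SsMmhh=4 ssMMHH=4 ssMMHh=8 ssMMhh=4 ssMmHH=4 ssMmHh=8 ssMmhh=4
SsMMhh hits 4/64; gcd=4; 4÷4/64÷4 = 1/16

P(SsMMhh) = 1/16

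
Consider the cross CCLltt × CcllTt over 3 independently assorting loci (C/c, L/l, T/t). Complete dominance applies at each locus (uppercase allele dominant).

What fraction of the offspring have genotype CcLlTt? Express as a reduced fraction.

CCLltt gametes: CLt×4, Clt×4
CcllTt gametes: ClT×2, Clt×2, clT×2, clt×2
CCLltt×CcllTt grid (8·8=64): CCLlTt=8 CCLltt=8 CCllTt=8 CClltt=8 CcLlTt=8 CcLltt=8 CcllTt=8 Cclltt=8
CcLlTt hits 8/64; gcd=8; 8÷8/64÷8 = 1/8

P(CcLlTt) = 1/8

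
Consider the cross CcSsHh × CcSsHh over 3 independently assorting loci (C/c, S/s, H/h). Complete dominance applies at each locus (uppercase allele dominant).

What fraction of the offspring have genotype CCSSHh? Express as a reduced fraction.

CcSsHh gametes: CSH×1, CSh×1, CsH×1, Csh×1, cSH×1, cSh×1, csH×1, csh×1
CcSsHh gametes: CSH×1, CSh×1, CsH×1, Csh×1, cSH×1, cSh×1, csH×1, csh×1
CcSsHh×CcSsHh grid (8·8=64): CCSSHH=1 CCSSHh=2 CCSShh=1 CCSsHH=2 CCSsHh=4 CCSshh=2 CCssHH=1 CCssHh=2 CCsshh=1 CcSSHH=2 CcSSHh=4 CcSShh=2 CcSsHH=4 CcSsHh=8 CcSshh=4 CcssHH=2 CcssHh=4 Ccsshh=2 ccSSHH=1 ccSSHh=2 ccSShh=1 ccSsHH=2 ccSsHh=4 ccSshh=2 ccssHH=1 ccssHh=2 ccsshh=1
CCSSHh hits 2/64; gcd=2; 2÷2/64÷2 = 1/32

P(CCSSHh) = 1/32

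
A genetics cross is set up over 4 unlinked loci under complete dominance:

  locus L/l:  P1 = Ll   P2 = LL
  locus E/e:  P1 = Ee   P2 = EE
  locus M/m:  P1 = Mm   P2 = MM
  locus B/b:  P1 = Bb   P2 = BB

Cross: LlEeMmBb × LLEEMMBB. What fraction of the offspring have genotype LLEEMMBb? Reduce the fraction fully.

P(LLEEMMBb) = 1/16

LlEeMmBb gametes: LEMB×1, LEMb×1, LEmB×1, LEmb×1, LeMB×1, LeMb×1, LemB×1, Lemb×1, lEMB×1, lEMb×1, lEmB×1, lEmb×1, leMB×1, leMb×1, lemB×1, lemb×1
LLEEMMBB gametes: LEMB×16
LlEeMmBb×LLEEMMBB grid (16·16=256): LLEEMMBB=16 LLEEMMBb=16 LLEEMmBB=16 LLEEMmBb=16 LLEeMMBB=16 LLEeMMBb=16 LLEeMmBB=16 LLEeMmBb=16 LlEEMMBB=16 LlEEMMBb=16 LlEEMmBB=16 LlEEMmBb=16 LlEeMMBB=16 LlEeMMBb=16 LlEeMmBB=16 LlEeMmBb=16
LLEEMMBb hits 16/256; gcd=16; 16÷16/256÷16 = 1/16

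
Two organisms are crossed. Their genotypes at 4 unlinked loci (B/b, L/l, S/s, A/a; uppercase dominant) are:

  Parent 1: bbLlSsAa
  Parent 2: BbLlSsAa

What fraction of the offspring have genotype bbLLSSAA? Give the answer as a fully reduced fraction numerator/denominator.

P(bbLLSSAA) = 1/128

bbLlSsAa gametes: bLSA×2, bLSa×2, bLsA×2, bLsa×2, blSA×2, blSa×2, blsA×2, blsa×2
BbLlSsAa gametes: BLSA×1, BLSa×1, BLsA×1, BLsa×1, BlSA×1, BlSa×1, BlsA×1, Blsa×1, bLSA×1, bLSa×1, bLsA×1, bLsa×1, blSA×1, blSa×1, blsA×1, blsa×1
bbLlSsAa×BbLlSsAa grid (16·16=256): BbLLSSAA=2 BbLLSSAa=4 BbLLSSaa=2 BbLLSsAA=4 BbLLSsAa=8 BbLLSsaa=4 BbLLssAA=2 BbLLssAa=4 BbLLssaa=2 BbLlSSAA=4 BbLlSSAa=8 BbLlSSaa=4 BbLlSsAA=8 BbLlSsAa=16 BbLlSsaa=8 BbLlssAA=4 BbLlssAa=8 BbLlssaa=4 BbllSSAA=2 BbllSSAa=4 BbllSSaa=2 BbllSsAA=4 BbllSsAa=8 BbllSsaa=4 BbllssAA=2 BbllssAa=4 Bbllssaa=2 bbLLSSAA=2 bbLLSSAa=4 bbLLSSaa=2 bbLLSsAA=4 bbLLSsAa=8 bbLLSsaa=4 bbLLssAA=2 bbLLssAa=4 bbLLssaa=2 bbLlSSAA=4 bbLlSSAa=8 bbLlSSaa=4 bbLlSsAA=8 bbLlSsAa=16 bbLlSsaa=8 bbLlssAA=4 bbLlssAa=8 bbLlssaa=4 bbllSSAA=2 bbllSSAa=4 bbllSSaa=2 bbllSsAA=4 bbllSsAa=8 bbllSsaa=4 bbllssAA=2 bbllssAa=4 bbllssaa=2
bbLLSSAA hits 2/256; gcd=2; 2÷2/256÷2 = 1/128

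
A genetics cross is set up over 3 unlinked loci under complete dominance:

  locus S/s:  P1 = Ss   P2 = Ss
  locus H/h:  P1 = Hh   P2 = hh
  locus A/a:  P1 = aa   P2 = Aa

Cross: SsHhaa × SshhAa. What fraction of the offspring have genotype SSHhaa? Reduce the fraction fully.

P(SSHhaa) = 1/16

SsHhaa gametes: SHa×2, Sha×2, sHa×2, sha×2
SshhAa gametes: ShA×2, Sha×2, shA×2, sha×2
SsHhaa×SshhAa grid (8·8=64): SSHhAa=4 SSHhaa=4 SShhAa=4 SShhaa=4 SsHhAa=8 SsHhaa=8 SshhAa=8 Sshhaa=8 ssHhAa=4 ssHhaa=4 sshhAa=4 sshhaa=4
SSHhaa hits 4/64; gcd=4; 4÷4/64÷4 = 1/16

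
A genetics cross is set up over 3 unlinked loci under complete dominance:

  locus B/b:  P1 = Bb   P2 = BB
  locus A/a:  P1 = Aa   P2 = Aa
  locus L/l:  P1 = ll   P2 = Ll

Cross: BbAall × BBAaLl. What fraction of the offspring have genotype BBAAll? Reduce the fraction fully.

P(BBAAll) = 1/16

BbAall gametes: BAl×2, Bal×2, bAl×2, bal×2
BBAaLl gametes: BAL×2, BAl×2, BaL×2, Bal×2
BbAall×BBAaLl grid (8·8=64): BBAALl=4 BBAAll=4 BBAaLl=8 BBAall=8 BBaaLl=4 BBaall=4 BbAALl=4 BbAAll=4 BbAaLl=8 BbAall=8 BbaaLl=4 Bbaall=4
BBAAll hits 4/64; gcd=4; 4÷4/64÷4 = 1/16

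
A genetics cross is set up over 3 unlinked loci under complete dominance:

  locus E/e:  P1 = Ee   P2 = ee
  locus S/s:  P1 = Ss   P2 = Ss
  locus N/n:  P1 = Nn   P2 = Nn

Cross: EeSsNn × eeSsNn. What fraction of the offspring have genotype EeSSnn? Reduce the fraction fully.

P(EeSSnn) = 1/32

EeSsNn gametes: ESN×1, ESn×1, EsN×1, Esn×1, eSN×1, eSn×1, esN×1, esn×1
eeSsNn gametes: eSN×2, eSn×2, esN×2, esn×2
EeSsNn×eeSsNn grid (8·8=64): EeSSNN=2 EeSSNn=4 EeSSnn=2 EeSsNN=4 EeSsNn=8 EeSsnn=4 EessNN=2 EessNn=4 Eessnn=2 eeSSNN=2 eeSSNn=4 eeSSnn=2 eeSsNN=4 eeSsNn=8 eeSsnn=4 eessNN=2 eessNn=4 eessnn=2
EeSSnn hits 2/64; gcd=2; 2÷2/64÷2 = 1/32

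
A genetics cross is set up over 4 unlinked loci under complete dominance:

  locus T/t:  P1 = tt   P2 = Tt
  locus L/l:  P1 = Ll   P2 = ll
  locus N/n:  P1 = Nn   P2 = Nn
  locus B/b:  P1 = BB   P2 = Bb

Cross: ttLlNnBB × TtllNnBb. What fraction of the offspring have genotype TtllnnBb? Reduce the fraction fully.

P(TtllnnBb) = 1/32

ttLlNnBB gametes: tLNB×4, tLnB×4, tlNB×4, tlnB×4
TtllNnBb gametes: TlNB×2, TlNb×2, TlnB×2, Tlnb×2, tlNB×2, tlNb×2, tlnB×2, tlnb×2
ttLlNnBB×TtllNnBb grid (16·16=256): TtLlNNBB=8 TtLlNNBb=8 TtLlNnBB=16 TtLlNnBb=16 TtLlnnBB=8 TtLlnnBb=8 TtllNNBB=8 TtllNNBb=8 TtllNnBB=16 TtllNnBb=16 TtllnnBB=8 TtllnnBb=8 ttLlNNBB=8 ttLlNNBb=8 ttLlNnBB=16 ttLlNnBb=16 ttLlnnBB=8 ttLlnnBb=8 ttllNNBB=8 ttllNNBb=8 ttllNnBB=16 ttllNnBb=16 ttllnnBB=8 ttllnnBb=8
TtllnnBb hits 8/256; gcd=8; 8÷8/256÷8 = 1/32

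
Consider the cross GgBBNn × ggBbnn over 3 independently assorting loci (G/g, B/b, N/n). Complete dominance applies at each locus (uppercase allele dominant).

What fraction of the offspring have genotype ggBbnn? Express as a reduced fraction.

GgBBNn gametes: GBN×2, GBn×2, gBN×2, gBn×2
ggBbnn gametes: gBn×4, gbn×4
GgBBNn×ggBbnn grid (8·8=64): GgBBNn=8 GgBBnn=8 GgBbNn=8 GgBbnn=8 ggBBNn=8 ggBBnn=8 ggBbNn=8 ggBbnn=8
ggBbnn hits 8/64; gcd=8; 8÷8/64÷8 = 1/8

P(ggBbnn) = 1/8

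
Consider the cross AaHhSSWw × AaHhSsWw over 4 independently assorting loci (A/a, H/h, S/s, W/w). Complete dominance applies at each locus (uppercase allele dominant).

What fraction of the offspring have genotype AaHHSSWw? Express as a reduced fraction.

P(AaHHSSWw) = 1/32

AaHhSSWw gametes: AHSW×2, AHSw×2, AhSW×2, AhSw×2, aHSW×2, aHSw×2, ahSW×2, ahSw×2
AaHhSsWw gametes: AHSW×1, AHSw×1, AHsW×1, AHsw×1, AhSW×1, AhSw×1, AhsW×1, Ahsw×1, aHSW×1, aHSw×1, aHsW×1, aHsw×1, ahSW×1, ahSw×1, ahsW×1, ahsw×1
AaHhSSWw×AaHhSsWw grid (16·16=256): AAHHSSWW=2 AAHHSSWw=4 AAHHSSww=2 AAHHSsWW=2 AAHHSsWw=4 AAHHSsww=2 AAHhSSWW=4 AAHhSSWw=8 AAHhSSww=4 AAHhSsWW=4 AAHhSsWw=8 AAHhSsww=4 AAhhSSWW=2 AAhhSSWw=4 AAhhSSww=2 AAhhSsWW=2 AAhhSsWw=4 AAhhSsww=2 AaHHSSWW=4 AaHHSSWw=8 AaHHSSww=4 AaHHSsWW=4 AaHHSsWw=8 AaHHSsww=4 AaHhSSWW=8 AaHhSSWw=16 AaHhSSww=8 AaHhSsWW=8 AaHhSsWw=16 AaHhSsww=8 AahhSSWW=4 AahhSSWw=8 AahhSSww=4 AahhSsWW=4 AahhSsWw=8 AahhSsww=4 aaHHSSWW=2 aaHHSSWw=4 aaHHSSww=2 aaHHSsWW=2 aaHHSsWw=4 aaHHSsww=2 aaHhSSWW=4 aaHhSSWw=8 aaHhSSww=4 aaHhSsWW=4 aaHhSsWw=8 aaHhSsww=4 aahhSSWW=2 aahhSSWw=4 aahhSSww=2 aahhSsWW=2 aahhSsWw=4 aahhSsww=2
AaHHSSWw hits 8/256; gcd=8; 8÷8/256÷8 = 1/32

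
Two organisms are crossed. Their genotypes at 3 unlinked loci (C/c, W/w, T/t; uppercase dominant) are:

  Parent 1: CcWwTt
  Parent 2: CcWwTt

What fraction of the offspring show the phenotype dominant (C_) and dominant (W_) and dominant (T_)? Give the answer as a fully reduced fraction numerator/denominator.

P(C_ W_ T_) = 27/64

CcWwTt gametes: CWT×1, CWt×1, CwT×1, Cwt×1, cWT×1, cWt×1, cwT×1, cwt×1
CcWwTt gametes: CWT×1, CWt×1, CwT×1, Cwt×1, cWT×1, cWt×1, cwT×1, cwt×1
CcWwTt×CcWwTt grid (8·8=64): CCWWTT=1 CCWWTt=2 CCWWtt=1 CCWwTT=2 CCWwTt=4 CCWwtt=2 CCwwTT=1 CCwwTt=2 CCwwtt=1 CcWWTT=2 CcWWTt=4 CcWWtt=2 CcWwTT=4 CcWwTt=8 CcWwtt=4 CcwwTT=2 CcwwTt=4 Ccwwtt=2 ccWWTT=1 ccWWTt=2 ccWWtt=1 ccWwTT=2 ccWwTt=4 ccWwtt=2 ccwwTT=1 ccwwTt=2 ccwwtt=1
C_ W_ T_ hits 27/64; gcd=1; 27÷1/64÷1 = 27/64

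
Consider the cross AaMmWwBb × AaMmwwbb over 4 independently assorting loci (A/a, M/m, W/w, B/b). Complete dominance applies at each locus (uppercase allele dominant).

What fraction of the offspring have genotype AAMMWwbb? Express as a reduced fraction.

AaMmWwBb gametes: AMWB×1, AMWb×1, AMwB×1, AMwb×1, AmWB×1, AmWb×1, AmwB×1, Amwb×1, aMWB×1, aMWb×1, aMwB×1, aMwb×1, amWB×1, amWb×1, amwB×1, amwb×1
AaMmwwbb gametes: AMwb×4, Amwb×4, aMwb×4, amwb×4
AaMmWwBb×AaMmwwbb grid (16·16=256): AAMMWwBb=4 AAMMWwbb=4 AAMMwwBb=4 AAMMwwbb=4 AAMmWwBb=8 AAMmWwbb=8 AAMmwwBb=8 AAMmwwbb=8 AAmmWwBb=4 AAmmWwbb=4 AAmmwwBb=4 AAmmwwbb=4 AaMMWwBb=8 AaMMWwbb=8 AaMMwwBb=8 AaMMwwbb=8 AaMmWwBb=16 AaMmWwbb=16 AaMmwwBb=16 AaMmwwbb=16 AammWwBb=8 AammWwbb=8 AammwwBb=8 Aammwwbb=8 aaMMWwBb=4 aaMMWwbb=4 aaMMwwBb=4 aaMMwwbb=4 aaMmWwBb=8 aaMmWwbb=8 aaMmwwBb=8 aaMmwwbb=8 aammWwBb=4 aammWwbb=4 aammwwBb=4 aammwwbb=4
AAMMWwbb hits 4/256; gcd=4; 4÷4/256÷4 = 1/64

P(AAMMWwbb) = 1/64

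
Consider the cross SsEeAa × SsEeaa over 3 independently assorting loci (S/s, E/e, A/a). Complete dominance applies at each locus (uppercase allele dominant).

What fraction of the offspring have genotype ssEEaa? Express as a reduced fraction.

P(ssEEaa) = 1/32

SsEeAa gametes: SEA×1, SEa×1, SeA×1, Sea×1, sEA×1, sEa×1, seA×1, sea×1
SsEeaa gametes: SEa×2, Sea×2, sEa×2, sea×2
SsEeAa×SsEeaa grid (8·8=64): SSEEAa=2 SSEEaa=2 SSEeAa=4 SSEeaa=4 SSeeAa=2 SSeeaa=2 SsEEAa=4 SsEEaa=4 SsEeAa=8 SsEeaa=8 SseeAa=4 Sseeaa=4 ssEEAa=2 ssEEaa=2 ssEeAa=4 ssEeaa=4 sseeAa=2 sseeaa=2
ssEEaa hits 2/64; gcd=2; 2÷2/64÷2 = 1/32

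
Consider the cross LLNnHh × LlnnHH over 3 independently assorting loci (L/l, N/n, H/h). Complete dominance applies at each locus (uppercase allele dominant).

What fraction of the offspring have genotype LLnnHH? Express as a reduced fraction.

P(LLnnHH) = 1/8

LLNnHh gametes: LNH×2, LNh×2, LnH×2, Lnh×2
LlnnHH gametes: LnH×4, lnH×4
LLNnHh×LlnnHH grid (8·8=64): LLNnHH=8 LLNnHh=8 LLnnHH=8 LLnnHh=8 LlNnHH=8 LlNnHh=8 LlnnHH=8 LlnnHh=8
LLnnHH hits 8/64; gcd=8; 8÷8/64÷8 = 1/8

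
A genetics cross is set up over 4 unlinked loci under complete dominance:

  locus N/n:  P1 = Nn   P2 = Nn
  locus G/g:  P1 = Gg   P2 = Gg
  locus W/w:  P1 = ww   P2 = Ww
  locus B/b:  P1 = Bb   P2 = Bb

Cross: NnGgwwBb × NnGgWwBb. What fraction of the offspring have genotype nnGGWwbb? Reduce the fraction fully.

NnGgwwBb gametes: NGwB×2, NGwb×2, NgwB×2, Ngwb×2, nGwB×2, nGwb×2, ngwB×2, ngwb×2
NnGgWwBb gametes: NGWB×1, NGWb×1, NGwB×1, NGwb×1, NgWB×1, NgWb×1, NgwB×1, Ngwb×1, nGWB×1, nGWb×1, nGwB×1, nGwb×1, ngWB×1, ngWb×1, ngwB×1, ngwb×1
NnGgwwBb×NnGgWwBb grid (16·16=256): NNGGWwBB=2 NNGGWwBb=4 NNGGWwbb=2 NNGGwwBB=2 NNGGwwBb=4 NNGGwwbb=2 NNGgWwBB=4 NNGgWwBb=8 NNGgWwbb=4 NNGgwwBB=4 NNGgwwBb=8 NNGgwwbb=4 NNggWwBB=2 NNggWwBb=4 NNggWwbb=2 NNggwwBB=2 NNggwwBb=4 NNggwwbb=2 NnGGWwBB=4 NnGGWwBb=8 NnGGWwbb=4 NnGGwwBB=4 NnGGwwBb=8 NnGGwwbb=4 NnGgWwBB=8 NnGgWwBb=16 NnGgWwbb=8 NnGgwwBB=8 NnGgwwBb=16 NnGgwwbb=8 NnggWwBB=4 NnggWwBb=8 NnggWwbb=4 NnggwwBB=4 NnggwwBb=8 Nnggwwbb=4 nnGGWwBB=2 nnGGWwBb=4 nnGGWwbb=2 nnGGwwBB=2 nnGGwwBb=4 nnGGwwbb=2 nnGgWwBB=4 nnGgWwBb=8 nnGgWwbb=4 nnGgwwBB=4 nnGgwwBb=8 nnGgwwbb=4 nnggWwBB=2 nnggWwBb=4 nnggWwbb=2 nnggwwBB=2 nnggwwBb=4 nnggwwbb=2
nnGGWwbb hits 2/256; gcd=2; 2÷2/256÷2 = 1/128

P(nnGGWwbb) = 1/128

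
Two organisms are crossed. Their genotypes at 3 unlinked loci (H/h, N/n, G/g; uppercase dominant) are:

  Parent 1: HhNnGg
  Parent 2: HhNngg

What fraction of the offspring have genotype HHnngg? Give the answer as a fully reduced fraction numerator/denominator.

P(HHnngg) = 1/32

HhNnGg gametes: HNG×1, HNg×1, HnG×1, Hng×1, hNG×1, hNg×1, hnG×1, hng×1
HhNngg gametes: HNg×2, Hng×2, hNg×2, hng×2
HhNnGg×HhNngg grid (8·8=64): HHNNGg=2 HHNNgg=2 HHNnGg=4 HHNngg=4 HHnnGg=2 HHnngg=2 HhNNGg=4 HhNNgg=4 HhNnGg=8 HhNngg=8 HhnnGg=4 Hhnngg=4 hhNNGg=2 hhNNgg=2 hhNnGg=4 hhNngg=4 hhnnGg=2 hhnngg=2
HHnngg hits 2/64; gcd=2; 2÷2/64÷2 = 1/32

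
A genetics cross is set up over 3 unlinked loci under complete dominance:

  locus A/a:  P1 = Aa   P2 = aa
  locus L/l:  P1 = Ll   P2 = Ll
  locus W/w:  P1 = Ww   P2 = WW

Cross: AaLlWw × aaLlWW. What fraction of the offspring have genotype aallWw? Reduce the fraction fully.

AaLlWw gametes: ALW×1, ALw×1, AlW×1, Alw×1, aLW×1, aLw×1, alW×1, alw×1
aaLlWW gametes: aLW×4, alW×4
AaLlWw×aaLlWW grid (8·8=64): AaLLWW=4 AaLLWw=4 AaLlWW=8 AaLlWw=8 AallWW=4 AallWw=4 aaLLWW=4 aaLLWw=4 aaLlWW=8 aaLlWw=8 aallWW=4 aallWw=4
aallWw hits 4/64; gcd=4; 4÷4/64÷4 = 1/16

P(aallWw) = 1/16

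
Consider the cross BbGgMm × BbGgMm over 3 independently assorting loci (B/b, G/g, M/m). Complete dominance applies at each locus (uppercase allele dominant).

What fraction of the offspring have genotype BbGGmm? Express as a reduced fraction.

BbGgMm gametes: BGM×1, BGm×1, BgM×1, Bgm×1, bGM×1, bGm×1, bgM×1, bgm×1
BbGgMm gametes: BGM×1, BGm×1, BgM×1, Bgm×1, bGM×1, bGm×1, bgM×1, bgm×1
BbGgMm×BbGgMm grid (8·8=64): BBGGMM=1 BBGGMm=2 BBGGmm=1 BBGgMM=2 BBGgMm=4 BBGgmm=2 BBggMM=1 BBggMm=2 BBggmm=1 BbGGMM=2 BbGGMm=4 BbGGmm=2 BbGgMM=4 BbGgMm=8 BbGgmm=4 BbggMM=2 BbggMm=4 Bbggmm=2 bbGGMM=1 bbGGMm=2 bbGGmm=1 bbGgMM=2 bbGgMm=4 bbGgmm=2 bbggMM=1 bbggMm=2 bbggmm=1
BbGGmm hits 2/64; gcd=2; 2÷2/64÷2 = 1/32

P(BbGGmm) = 1/32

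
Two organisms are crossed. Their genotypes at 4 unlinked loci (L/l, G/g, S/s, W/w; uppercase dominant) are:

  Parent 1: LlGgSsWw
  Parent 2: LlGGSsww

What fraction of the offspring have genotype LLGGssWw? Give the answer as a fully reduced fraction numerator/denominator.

P(LLGGssWw) = 1/64

LlGgSsWw gametes: LGSW×1, LGSw×1, LGsW×1, LGsw×1, LgSW×1, LgSw×1, LgsW×1, Lgsw×1, lGSW×1, lGSw×1, lGsW×1, lGsw×1, lgSW×1, lgSw×1, lgsW×1, lgsw×1
LlGGSsww gametes: LGSw×4, LGsw×4, lGSw×4, lGsw×4
LlGgSsWw×LlGGSsww grid (16·16=256): LLGGSSWw=4 LLGGSSww=4 LLGGSsWw=8 LLGGSsww=8 LLGGssWw=4 LLGGssww=4 LLGgSSWw=4 LLGgSSww=4 LLGgSsWw=8 LLGgSsww=8 LLGgssWw=4 LLGgssww=4 LlGGSSWw=8 LlGGSSww=8 LlGGSsWw=16 LlGGSsww=16 LlGGssWw=8 LlGGssww=8 LlGgSSWw=8 LlGgSSww=8 LlGgSsWw=16 LlGgSsww=16 LlGgssWw=8 LlGgssww=8 llGGSSWw=4 llGGSSww=4 llGGSsWw=8 llGGSsww=8 llGGssWw=4 llGGssww=4 llGgSSWw=4 llGgSSww=4 llGgSsWw=8 llGgSsww=8 llGgssWw=4 llGgssww=4
LLGGssWw hits 4/256; gcd=4; 4÷4/256÷4 = 1/64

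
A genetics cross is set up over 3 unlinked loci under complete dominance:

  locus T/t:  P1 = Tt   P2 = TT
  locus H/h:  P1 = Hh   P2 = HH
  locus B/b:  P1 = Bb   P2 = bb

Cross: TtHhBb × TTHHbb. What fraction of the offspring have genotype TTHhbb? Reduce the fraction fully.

P(TTHhbb) = 1/8

TtHhBb gametes: THB×1, THb×1, ThB×1, Thb×1, tHB×1, tHb×1, thB×1, thb×1
TTHHbb gametes: THb×8
TtHhBb×TTHHbb grid (8·8=64): TTHHBb=8 TTHHbb=8 TTHhBb=8 TTHhbb=8 TtHHBb=8 TtHHbb=8 TtHhBb=8 TtHhbb=8
TTHhbb hits 8/64; gcd=8; 8÷8/64÷8 = 1/8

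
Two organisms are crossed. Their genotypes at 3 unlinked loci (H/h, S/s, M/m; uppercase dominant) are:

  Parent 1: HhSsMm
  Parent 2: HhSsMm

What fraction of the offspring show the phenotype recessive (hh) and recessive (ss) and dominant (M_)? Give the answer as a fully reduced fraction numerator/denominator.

HhSsMm gametes: HSM×1, HSm×1, HsM×1, Hsm×1, hSM×1, hSm×1, hsM×1, hsm×1
HhSsMm gametes: HSM×1, HSm×1, HsM×1, Hsm×1, hSM×1, hSm×1, hsM×1, hsm×1
HhSsMm×HhSsMm grid (8·8=64): HHSSMM=1 HHSSMm=2 HHSSmm=1 HHSsMM=2 HHSsMm=4 HHSsmm=2 HHssMM=1 HHssMm=2 HHssmm=1 HhSSMM=2 HhSSMm=4 HhSSmm=2 HhSsMM=4 HhSsMm=8 HhSsmm=4 HhssMM=2 HhssMm=4 Hhssmm=2 hhSSMM=1 hhSSMm=2 hhSSmm=1 hhSsMM=2 hhSsMm=4 hhSsmm=2 hhssMM=1 hhssMm=2 hhssmm=1
hh ss M_ hits 3/64; gcd=1; 3÷1/64÷1 = 3/64

P(hh ss M_) = 3/64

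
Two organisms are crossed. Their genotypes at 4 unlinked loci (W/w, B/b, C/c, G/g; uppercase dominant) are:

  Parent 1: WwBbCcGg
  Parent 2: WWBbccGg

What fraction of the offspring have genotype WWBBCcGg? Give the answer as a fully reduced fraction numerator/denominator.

P(WWBBCcGg) = 1/32

WwBbCcGg gametes: WBCG×1, WBCg×1, WBcG×1, WBcg×1, WbCG×1, WbCg×1, WbcG×1, Wbcg×1, wBCG×1, wBCg×1, wBcG×1, wBcg×1, wbCG×1, wbCg×1, wbcG×1, wbcg×1
WWBbccGg gametes: WBcG×4, WBcg×4, WbcG×4, Wbcg×4
WwBbCcGg×WWBbccGg grid (16·16=256): WWBBCcGG=4 WWBBCcGg=8 WWBBCcgg=4 WWBBccGG=4 WWBBccGg=8 WWBBccgg=4 WWBbCcGG=8 WWBbCcGg=16 WWBbCcgg=8 WWBbccGG=8 WWBbccGg=16 WWBbccgg=8 WWbbCcGG=4 WWbbCcGg=8 WWbbCcgg=4 WWbbccGG=4 WWbbccGg=8 WWbbccgg=4 WwBBCcGG=4 WwBBCcGg=8 WwBBCcgg=4 WwBBccGG=4 WwBBccGg=8 WwBBccgg=4 WwBbCcGG=8 WwBbCcGg=16 WwBbCcgg=8 WwBbccGG=8 WwBbccGg=16 WwBbccgg=8 WwbbCcGG=4 WwbbCcGg=8 WwbbCcgg=4 WwbbccGG=4 WwbbccGg=8 Wwbbccgg=4
WWBBCcGg hits 8/256; gcd=8; 8÷8/256÷8 = 1/32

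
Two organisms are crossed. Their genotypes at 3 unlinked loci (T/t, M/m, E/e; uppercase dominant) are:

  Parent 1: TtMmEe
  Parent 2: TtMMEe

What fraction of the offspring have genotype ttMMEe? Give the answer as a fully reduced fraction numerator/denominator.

P(ttMMEe) = 1/16

TtMmEe gametes: TME×1, TMe×1, TmE×1, Tme×1, tME×1, tMe×1, tmE×1, tme×1
TtMMEe gametes: TME×2, TMe×2, tME×2, tMe×2
TtMmEe×TtMMEe grid (8·8=64): TTMMEE=2 TTMMEe=4 TTMMee=2 TTMmEE=2 TTMmEe=4 TTMmee=2 TtMMEE=4 TtMMEe=8 TtMMee=4 TtMmEE=4 TtMmEe=8 TtMmee=4 ttMMEE=2 ttMMEe=4 ttMMee=2 ttMmEE=2 ttMmEe=4 ttMmee=2
ttMMEe hits 4/64; gcd=4; 4÷4/64÷4 = 1/16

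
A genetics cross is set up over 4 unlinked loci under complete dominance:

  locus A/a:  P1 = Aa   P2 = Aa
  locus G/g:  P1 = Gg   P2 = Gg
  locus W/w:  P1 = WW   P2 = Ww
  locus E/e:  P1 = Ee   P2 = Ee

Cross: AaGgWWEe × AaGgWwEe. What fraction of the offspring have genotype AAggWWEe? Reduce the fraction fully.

AaGgWWEe gametes: AGWE×2, AGWe×2, AgWE×2, AgWe×2, aGWE×2, aGWe×2, agWE×2, agWe×2
AaGgWwEe gametes: AGWE×1, AGWe×1, AGwE×1, AGwe×1, AgWE×1, AgWe×1, AgwE×1, Agwe×1, aGWE×1, aGWe×1, aGwE×1, aGwe×1, agWE×1, agWe×1, agwE×1, agwe×1
AaGgWWEe×AaGgWwEe grid (16·16=256): AAGGWWEE=2 AAGGWWEe=4 AAGGWWee=2 AAGGWwEE=2 AAGGWwEe=4 AAGGWwee=2 AAGgWWEE=4 AAGgWWEe=8 AAGgWWee=4 AAGgWwEE=4 AAGgWwEe=8 AAGgWwee=4 AAggWWEE=2 AAggWWEe=4 AAggWWee=2 AAggWwEE=2 AAggWwEe=4 AAggWwee=2 AaGGWWEE=4 AaGGWWEe=8 AaGGWWee=4 AaGGWwEE=4 AaGGWwEe=8 AaGGWwee=4 AaGgWWEE=8 AaGgWWEe=16 AaGgWWee=8 AaGgWwEE=8 AaGgWwEe=16 AaGgWwee=8 AaggWWEE=4 AaggWWEe=8 AaggWWee=4 AaggWwEE=4 AaggWwEe=8 AaggWwee=4 aaGGWWEE=2 aaGGWWEe=4 aaGGWWee=2 aaGGWwEE=2 aaGGWwEe=4 aaGGWwee=2 aaGgWWEE=4 aaGgWWEe=8 aaGgWWee=4 aaGgWwEE=4 aaGgWwEe=8 aaGgWwee=4 aaggWWEE=2 aaggWWEe=4 aaggWWee=2 aaggWwEE=2 aaggWwEe=4 aaggWwee=2
AAggWWEe hits 4/256; gcd=4; 4÷4/256÷4 = 1/64

P(AAggWWEe) = 1/64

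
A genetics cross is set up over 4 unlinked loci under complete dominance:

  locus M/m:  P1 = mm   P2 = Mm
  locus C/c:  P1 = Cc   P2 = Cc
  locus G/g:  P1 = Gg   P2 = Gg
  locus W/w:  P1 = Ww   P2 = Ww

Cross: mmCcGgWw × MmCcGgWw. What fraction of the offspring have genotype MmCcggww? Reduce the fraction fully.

P(MmCcggww) = 1/64

mmCcGgWw gametes: mCGW×2, mCGw×2, mCgW×2, mCgw×2, mcGW×2, mcGw×2, mcgW×2, mcgw×2
MmCcGgWw gametes: MCGW×1, MCGw×1, MCgW×1, MCgw×1, McGW×1, McGw×1, McgW×1, Mcgw×1, mCGW×1, mCGw×1, mCgW×1, mCgw×1, mcGW×1, mcGw×1, mcgW×1, mcgw×1
mmCcGgWw×MmCcGgWw grid (16·16=256): MmCCGGWW=2 MmCCGGWw=4 MmCCGGww=2 MmCCGgWW=4 MmCCGgWw=8 MmCCGgww=4 MmCCggWW=2 MmCCggWw=4 MmCCggww=2 MmCcGGWW=4 MmCcGGWw=8 MmCcGGww=4 MmCcGgWW=8 MmCcGgWw=16 MmCcGgww=8 MmCcggWW=4 MmCcggWw=8 MmCcggww=4 MmccGGWW=2 MmccGGWw=4 MmccGGww=2 MmccGgWW=4 MmccGgWw=8 MmccGgww=4 MmccggWW=2 MmccggWw=4 Mmccggww=2 mmCCGGWW=2 mmCCGGWw=4 mmCCGGww=2 mmCCGgWW=4 mmCCGgWw=8 mmCCGgww=4 mmCCggWW=2 mmCCggWw=4 mmCCggww=2 mmCcGGWW=4 mmCcGGWw=8 mmCcGGww=4 mmCcGgWW=8 mmCcGgWw=16 mmCcGgww=8 mmCcggWW=4 mmCcggWw=8 mmCcggww=4 mmccGGWW=2 mmccGGWw=4 mmccGGww=2 mmccGgWW=4 mmccGgWw=8 mmccGgww=4 mmccggWW=2 mmccggWw=4 mmccggww=2
MmCcggww hits 4/256; gcd=4; 4÷4/256÷4 = 1/64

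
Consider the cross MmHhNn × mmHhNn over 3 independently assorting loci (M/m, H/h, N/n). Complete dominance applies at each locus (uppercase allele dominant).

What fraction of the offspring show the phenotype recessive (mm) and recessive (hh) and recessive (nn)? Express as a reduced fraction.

MmHhNn gametes: MHN×1, MHn×1, MhN×1, Mhn×1, mHN×1, mHn×1, mhN×1, mhn×1
mmHhNn gametes: mHN×2, mHn×2, mhN×2, mhn×2
MmHhNn×mmHhNn grid (8·8=64): MmHHNN=2 MmHHNn=4 MmHHnn=2 MmHhNN=4 MmHhNn=8 MmHhnn=4 MmhhNN=2 MmhhNn=4 Mmhhnn=2 mmHHNN=2 mmHHNn=4 mmHHnn=2 mmHhNN=4 mmHhNn=8 mmHhnn=4 mmhhNN=2 mmhhNn=4 mmhhnn=2
mm hh nn hits 2/64; gcd=2; 2÷2/64÷2 = 1/32

P(mm hh nn) = 1/32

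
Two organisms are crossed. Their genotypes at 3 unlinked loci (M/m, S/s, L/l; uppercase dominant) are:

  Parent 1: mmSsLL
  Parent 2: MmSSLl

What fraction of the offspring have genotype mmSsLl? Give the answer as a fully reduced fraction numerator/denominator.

P(mmSsLl) = 1/8

mmSsLL gametes: mSL×4, msL×4
MmSSLl gametes: MSL×2, MSl×2, mSL×2, mSl×2
mmSsLL×MmSSLl grid (8·8=64): MmSSLL=8 MmSSLl=8 MmSsLL=8 MmSsLl=8 mmSSLL=8 mmSSLl=8 mmSsLL=8 mmSsLl=8
mmSsLl hits 8/64; gcd=8; 8÷8/64÷8 = 1/8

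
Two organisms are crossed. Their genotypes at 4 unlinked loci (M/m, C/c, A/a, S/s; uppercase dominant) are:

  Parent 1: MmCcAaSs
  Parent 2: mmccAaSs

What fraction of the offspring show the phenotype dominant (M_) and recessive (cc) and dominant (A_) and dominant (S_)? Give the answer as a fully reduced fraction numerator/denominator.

MmCcAaSs gametes: MCAS×1, MCAs×1, MCaS×1, MCas×1, McAS×1, McAs×1, McaS×1, Mcas×1, mCAS×1, mCAs×1, mCaS×1, mCas×1, mcAS×1, mcAs×1, mcaS×1, mcas×1
mmccAaSs gametes: mcAS×4, mcAs×4, mcaS×4, mcas×4
MmCcAaSs×mmccAaSs grid (16·16=256): MmCcAASS=4 MmCcAASs=8 MmCcAAss=4 MmCcAaSS=8 MmCcAaSs=16 MmCcAass=8 MmCcaaSS=4 MmCcaaSs=8 MmCcaass=4 MmccAASS=4 MmccAASs=8 MmccAAss=4 MmccAaSS=8 MmccAaSs=16 MmccAass=8 MmccaaSS=4 MmccaaSs=8 Mmccaass=4 mmCcAASS=4 mmCcAASs=8 mmCcAAss=4 mmCcAaSS=8 mmCcAaSs=16 mmCcAass=8 mmCcaaSS=4 mmCcaaSs=8 mmCcaass=4 mmccAASS=4 mmccAASs=8 mmccAAss=4 mmccAaSS=8 mmccAaSs=16 mmccAass=8 mmccaaSS=4 mmccaaSs=8 mmccaass=4
M_ cc A_ S_ hits 36/256; gcd=4; 36÷4/256÷4 = 9/64

P(M_ cc A_ S_) = 9/64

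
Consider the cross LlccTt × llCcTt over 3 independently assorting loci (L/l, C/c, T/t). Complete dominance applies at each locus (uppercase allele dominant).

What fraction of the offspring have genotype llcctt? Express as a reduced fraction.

P(llcctt) = 1/16

LlccTt gametes: LcT×2, Lct×2, lcT×2, lct×2
llCcTt gametes: lCT×2, lCt×2, lcT×2, lct×2
LlccTt×llCcTt grid (8·8=64): LlCcTT=4 LlCcTt=8 LlCctt=4 LlccTT=4 LlccTt=8 Llcctt=4 llCcTT=4 llCcTt=8 llCctt=4 llccTT=4 llccTt=8 llcctt=4
llcctt hits 4/64; gcd=4; 4÷4/64÷4 = 1/16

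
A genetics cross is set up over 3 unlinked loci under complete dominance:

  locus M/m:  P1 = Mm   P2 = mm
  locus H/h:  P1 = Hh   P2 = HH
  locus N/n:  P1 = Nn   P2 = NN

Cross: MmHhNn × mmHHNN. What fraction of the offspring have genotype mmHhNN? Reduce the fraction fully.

P(mmHhNN) = 1/8

MmHhNn gametes: MHN×1, MHn×1, MhN×1, Mhn×1, mHN×1, mHn×1, mhN×1, mhn×1
mmHHNN gametes: mHN×8
MmHhNn×mmHHNN grid (8·8=64): MmHHNN=8 MmHHNn=8 MmHhNN=8 MmHhNn=8 mmHHNN=8 mmHHNn=8 mmHhNN=8 mmHhNn=8
mmHhNN hits 8/64; gcd=8; 8÷8/64÷8 = 1/8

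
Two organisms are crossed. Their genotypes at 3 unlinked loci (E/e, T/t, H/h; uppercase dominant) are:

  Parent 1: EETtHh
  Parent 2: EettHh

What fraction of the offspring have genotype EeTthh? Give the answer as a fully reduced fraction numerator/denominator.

EETtHh gametes: ETH×2, ETh×2, EtH×2, Eth×2
EettHh gametes: EtH×2, Eth×2, etH×2, eth×2
EETtHh×EettHh grid (8·8=64): EETtHH=4 EETtHh=8 EETthh=4 EEttHH=4 EEttHh=8 EEtthh=4 EeTtHH=4 EeTtHh=8 EeTthh=4 EettHH=4 EettHh=8 Eetthh=4
EeTthh hits 4/64; gcd=4; 4÷4/64÷4 = 1/16

P(EeTthh) = 1/16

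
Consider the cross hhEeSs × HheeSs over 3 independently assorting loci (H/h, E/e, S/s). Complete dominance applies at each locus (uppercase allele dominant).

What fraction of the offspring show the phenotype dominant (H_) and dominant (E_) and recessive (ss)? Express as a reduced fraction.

hhEeSs gametes: hES×2, hEs×2, heS×2, hes×2
HheeSs gametes: HeS×2, Hes×2, heS×2, hes×2
hhEeSs×HheeSs grid (8·8=64): HhEeSS=4 HhEeSs=8 HhEess=4 HheeSS=4 HheeSs=8 Hheess=4 hhEeSS=4 hhEeSs=8 hhEess=4 hheeSS=4 hheeSs=8 hheess=4
H_ E_ ss hits 4/64; gcd=4; 4÷4/64÷4 = 1/16

P(H_ E_ ss) = 1/16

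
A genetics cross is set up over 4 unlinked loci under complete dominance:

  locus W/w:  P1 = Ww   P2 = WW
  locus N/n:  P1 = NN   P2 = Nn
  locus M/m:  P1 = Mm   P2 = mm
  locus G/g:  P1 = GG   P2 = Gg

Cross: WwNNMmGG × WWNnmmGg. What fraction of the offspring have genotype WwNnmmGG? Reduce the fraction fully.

WwNNMmGG gametes: WNMG×4, WNmG×4, wNMG×4, wNmG×4
WWNnmmGg gametes: WNmG×4, WNmg×4, WnmG×4, Wnmg×4
WwNNMmGG×WWNnmmGg grid (16·16=256): WWNNMmGG=16 WWNNMmGg=16 WWNNmmGG=16 WWNNmmGg=16 WWNnMmGG=16 WWNnMmGg=16 WWNnmmGG=16 WWNnmmGg=16 WwNNMmGG=16 WwNNMmGg=16 WwNNmmGG=16 WwNNmmGg=16 WwNnMmGG=16 WwNnMmGg=16 WwNnmmGG=16 WwNnmmGg=16
WwNnmmGG hits 16/256; gcd=16; 16÷16/256÷16 = 1/16

P(WwNnmmGG) = 1/16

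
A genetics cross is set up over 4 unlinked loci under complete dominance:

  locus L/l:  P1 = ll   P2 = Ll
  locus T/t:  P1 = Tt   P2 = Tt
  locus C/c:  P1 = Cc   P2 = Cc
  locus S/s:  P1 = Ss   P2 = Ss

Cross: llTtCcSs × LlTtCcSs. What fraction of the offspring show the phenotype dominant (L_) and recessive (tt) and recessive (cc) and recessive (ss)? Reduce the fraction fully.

llTtCcSs gametes: lTCS×2, lTCs×2, lTcS×2, lTcs×2, ltCS×2, ltCs×2, ltcS×2, ltcs×2
LlTtCcSs gametes: LTCS×1, LTCs×1, LTcS×1, LTcs×1, LtCS×1, LtCs×1, LtcS×1, Ltcs×1, lTCS×1, lTCs×1, lTcS×1, lTcs×1, ltCS×1, ltCs×1, ltcS×1, ltcs×1
llTtCcSs×LlTtCcSs grid (16·16=256): LlTTCCSS=2 LlTTCCSs=4 LlTTCCss=2 LlTTCcSS=4 LlTTCcSs=8 LlTTCcss=4 LlTTccSS=2 LlTTccSs=4 LlTTccss=2 LlTtCCSS=4 LlTtCCSs=8 LlTtCCss=4 LlTtCcSS=8 LlTtCcSs=16 LlTtCcss=8 LlTtccSS=4 LlTtccSs=8 LlTtccss=4 LlttCCSS=2 LlttCCSs=4 LlttCCss=2 LlttCcSS=4 LlttCcSs=8 LlttCcss=4 LlttccSS=2 LlttccSs=4 Llttccss=2 llTTCCSS=2 llTTCCSs=4 llTTCCss=2 llTTCcSS=4 llTTCcSs=8 llTTCcss=4 llTTccSS=2 llTTccSs=4 llTTccss=2 llTtCCSS=4 llTtCCSs=8 llTtCCss=4 llTtCcSS=8 llTtCcSs=16 llTtCcss=8 llTtccSS=4 llTtccSs=8 llTtccss=4 llttCCSS=2 llttCCSs=4 llttCCss=2 llttCcSS=4 llttCcSs=8 llttCcss=4 llttccSS=2 llttccSs=4 llttccss=2
L_ tt cc ss hits 2/256; gcd=2; 2÷2/256÷2 = 1/128

P(L_ tt cc ss) = 1/128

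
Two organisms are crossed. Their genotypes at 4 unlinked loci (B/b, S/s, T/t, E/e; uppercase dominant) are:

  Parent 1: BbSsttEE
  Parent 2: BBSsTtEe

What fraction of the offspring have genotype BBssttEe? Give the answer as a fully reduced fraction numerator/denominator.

BbSsttEE gametes: BStE×4, BstE×4, bStE×4, bstE×4
BBSsTtEe gametes: BSTE×2, BSTe×2, BStE×2, BSte×2, BsTE×2, BsTe×2, BstE×2, Bste×2
BbSsttEE×BBSsTtEe grid (16·16=256): BBSSTtEE=8 BBSSTtEe=8 BBSSttEE=8 BBSSttEe=8 BBSsTtEE=16 BBSsTtEe=16 BBSsttEE=16 BBSsttEe=16 BBssTtEE=8 BBssTtEe=8 BBssttEE=8 BBssttEe=8 BbSSTtEE=8 BbSSTtEe=8 BbSSttEE=8 BbSSttEe=8 BbSsTtEE=16 BbSsTtEe=16 BbSsttEE=16 BbSsttEe=16 BbssTtEE=8 BbssTtEe=8 BbssttEE=8 BbssttEe=8
BBssttEe hits 8/256; gcd=8; 8÷8/256÷8 = 1/32

P(BBssttEe) = 1/32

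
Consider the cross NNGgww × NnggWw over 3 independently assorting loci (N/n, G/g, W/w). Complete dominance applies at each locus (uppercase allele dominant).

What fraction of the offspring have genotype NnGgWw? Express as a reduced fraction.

NNGgww gametes: NGw×4, Ngw×4
NnggWw gametes: NgW×2, Ngw×2, ngW×2, ngw×2
NNGgww×NnggWw grid (8·8=64): NNGgWw=8 NNGgww=8 NNggWw=8 NNggww=8 NnGgWw=8 NnGgww=8 NnggWw=8 Nnggww=8
NnGgWw hits 8/64; gcd=8; 8÷8/64÷8 = 1/8

P(NnGgWw) = 1/8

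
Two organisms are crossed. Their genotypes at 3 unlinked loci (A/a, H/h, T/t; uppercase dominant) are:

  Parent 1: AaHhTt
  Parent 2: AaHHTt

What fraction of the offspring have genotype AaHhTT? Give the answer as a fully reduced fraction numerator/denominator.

P(AaHhTT) = 1/16

AaHhTt gametes: AHT×1, AHt×1, AhT×1, Aht×1, aHT×1, aHt×1, ahT×1, aht×1
AaHHTt gametes: AHT×2, AHt×2, aHT×2, aHt×2
AaHhTt×AaHHTt grid (8·8=64): AAHHTT=2 AAHHTt=4 AAHHtt=2 AAHhTT=2 AAHhTt=4 AAHhtt=2 AaHHTT=4 AaHHTt=8 AaHHtt=4 AaHhTT=4 AaHhTt=8 AaHhtt=4 aaHHTT=2 aaHHTt=4 aaHHtt=2 aaHhTT=2 aaHhTt=4 aaHhtt=2
AaHhTT hits 4/64; gcd=4; 4÷4/64÷4 = 1/16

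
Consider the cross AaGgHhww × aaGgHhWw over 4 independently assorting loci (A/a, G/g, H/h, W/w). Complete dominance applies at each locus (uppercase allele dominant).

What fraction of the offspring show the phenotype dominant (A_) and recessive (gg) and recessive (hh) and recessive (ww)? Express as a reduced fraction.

P(A_ gg hh ww) = 1/64

AaGgHhww gametes: AGHw×2, AGhw×2, AgHw×2, Aghw×2, aGHw×2, aGhw×2, agHw×2, aghw×2
aaGgHhWw gametes: aGHW×2, aGHw×2, aGhW×2, aGhw×2, agHW×2, agHw×2, aghW×2, aghw×2
AaGgHhww×aaGgHhWw grid (16·16=256): AaGGHHWw=4 AaGGHHww=4 AaGGHhWw=8 AaGGHhww=8 AaGGhhWw=4 AaGGhhww=4 AaGgHHWw=8 AaGgHHww=8 AaGgHhWw=16 AaGgHhww=16 AaGghhWw=8 AaGghhww=8 AaggHHWw=4 AaggHHww=4 AaggHhWw=8 AaggHhww=8 AagghhWw=4 Aagghhww=4 aaGGHHWw=4 aaGGHHww=4 aaGGHhWw=8 aaGGHhww=8 aaGGhhWw=4 aaGGhhww=4 aaGgHHWw=8 aaGgHHww=8 aaGgHhWw=16 aaGgHhww=16 aaGghhWw=8 aaGghhww=8 aaggHHWw=4 aaggHHww=4 aaggHhWw=8 aaggHhww=8 aagghhWw=4 aagghhww=4
A_ gg hh ww hits 4/256; gcd=4; 4÷4/256÷4 = 1/64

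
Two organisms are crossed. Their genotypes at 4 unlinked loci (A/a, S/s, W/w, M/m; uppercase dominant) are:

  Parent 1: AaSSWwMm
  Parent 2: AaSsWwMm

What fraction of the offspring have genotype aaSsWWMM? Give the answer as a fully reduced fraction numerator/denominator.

AaSSWwMm gametes: ASWM×2, ASWm×2, ASwM×2, ASwm×2, aSWM×2, aSWm×2, aSwM×2, aSwm×2
AaSsWwMm gametes: ASWM×1, ASWm×1, ASwM×1, ASwm×1, AsWM×1, AsWm×1, AswM×1, Aswm×1, aSWM×1, aSWm×1, aSwM×1, aSwm×1, asWM×1, asWm×1, aswM×1, aswm×1
AaSSWwMm×AaSsWwMm grid (16·16=256): AASSWWMM=2 AASSWWMm=4 AASSWWmm=2 AASSWwMM=4 AASSWwMm=8 AASSWwmm=4 AASSwwMM=2 AASSwwMm=4 AASSwwmm=2 AASsWWMM=2 AASsWWMm=4 AASsWWmm=2 AASsWwMM=4 AASsWwMm=8 AASsWwmm=4 AASswwMM=2 AASswwMm=4 AASswwmm=2 AaSSWWMM=4 AaSSWWMm=8 AaSSWWmm=4 AaSSWwMM=8 AaSSWwMm=16 AaSSWwmm=8 AaSSwwMM=4 AaSSwwMm=8 AaSSwwmm=4 AaSsWWMM=4 AaSsWWMm=8 AaSsWWmm=4 AaSsWwMM=8 AaSsWwMm=16 AaSsWwmm=8 AaSswwMM=4 AaSswwMm=8 AaSswwmm=4 aaSSWWMM=2 aaSSWWMm=4 aaSSWWmm=2 aaSSWwMM=4 aaSSWwMm=8 aaSSWwmm=4 aaSSwwMM=2 aaSSwwMm=4 aaSSwwmm=2 aaSsWWMM=2 aaSsWWMm=4 aaSsWWmm=2 aaSsWwMM=4 aaSsWwMm=8 aaSsWwmm=4 aaSswwMM=2 aaSswwMm=4 aaSswwmm=2
aaSsWWMM hits 2/256; gcd=2; 2÷2/256÷2 = 1/128

P(aaSsWWMM) = 1/128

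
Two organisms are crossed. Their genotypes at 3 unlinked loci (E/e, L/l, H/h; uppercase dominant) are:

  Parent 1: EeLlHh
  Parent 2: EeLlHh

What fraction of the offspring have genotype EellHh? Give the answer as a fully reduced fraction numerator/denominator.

EeLlHh gametes: ELH×1, ELh×1, ElH×1, Elh×1, eLH×1, eLh×1, elH×1, elh×1
EeLlHh gametes: ELH×1, ELh×1, ElH×1, Elh×1, eLH×1, eLh×1, elH×1, elh×1
EeLlHh×EeLlHh grid (8·8=64): EELLHH=1 EELLHh=2 EELLhh=1 EELlHH=2 EELlHh=4 EELlhh=2 EEllHH=1 EEllHh=2 EEllhh=1 EeLLHH=2 EeLLHh=4 EeLLhh=2 EeLlHH=4 EeLlHh=8 EeLlhh=4 EellHH=2 EellHh=4 Eellhh=2 eeLLHH=1 eeLLHh=2 eeLLhh=1 eeLlHH=2 eeLlHh=4 eeLlhh=2 eellHH=1 eellHh=2 eellhh=1
EellHh hits 4/64; gcd=4; 4÷4/64÷4 = 1/16

P(EellHh) = 1/16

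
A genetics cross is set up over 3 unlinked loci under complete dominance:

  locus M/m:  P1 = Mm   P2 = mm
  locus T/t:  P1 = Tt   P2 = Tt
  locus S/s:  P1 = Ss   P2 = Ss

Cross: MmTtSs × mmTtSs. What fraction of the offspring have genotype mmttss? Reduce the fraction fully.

P(mmttss) = 1/32

MmTtSs gametes: MTS×1, MTs×1, MtS×1, Mts×1, mTS×1, mTs×1, mtS×1, mts×1
mmTtSs gametes: mTS×2, mTs×2, mtS×2, mts×2
MmTtSs×mmTtSs grid (8·8=64): MmTTSS=2 MmTTSs=4 MmTTss=2 MmTtSS=4 MmTtSs=8 MmTtss=4 MmttSS=2 MmttSs=4 Mmttss=2 mmTTSS=2 mmTTSs=4 mmTTss=2 mmTtSS=4 mmTtSs=8 mmTtss=4 mmttSS=2 mmttSs=4 mmttss=2
mmttss hits 2/64; gcd=2; 2÷2/64÷2 = 1/32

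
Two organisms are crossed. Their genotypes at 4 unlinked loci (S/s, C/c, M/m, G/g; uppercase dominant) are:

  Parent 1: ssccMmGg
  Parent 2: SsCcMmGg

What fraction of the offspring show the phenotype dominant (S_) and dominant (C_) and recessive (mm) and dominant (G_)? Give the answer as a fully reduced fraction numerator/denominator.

ssccMmGg gametes: scMG×4, scMg×4, scmG×4, scmg×4
SsCcMmGg gametes: SCMG×1, SCMg×1, SCmG×1, SCmg×1, ScMG×1, ScMg×1, ScmG×1, Scmg×1, sCMG×1, sCMg×1, sCmG×1, sCmg×1, scMG×1, scMg×1, scmG×1, scmg×1
ssccMmGg×SsCcMmGg grid (16·16=256): SsCcMMGG=4 SsCcMMGg=8 SsCcMMgg=4 SsCcMmGG=8 SsCcMmGg=16 SsCcMmgg=8 SsCcmmGG=4 SsCcmmGg=8 SsCcmmgg=4 SsccMMGG=4 SsccMMGg=8 SsccMMgg=4 SsccMmGG=8 SsccMmGg=16 SsccMmgg=8 SsccmmGG=4 SsccmmGg=8 Ssccmmgg=4 ssCcMMGG=4 ssCcMMGg=8 ssCcMMgg=4 ssCcMmGG=8 ssCcMmGg=16 ssCcMmgg=8 ssCcmmGG=4 ssCcmmGg=8 ssCcmmgg=4 ssccMMGG=4 ssccMMGg=8 ssccMMgg=4 ssccMmGG=8 ssccMmGg=16 ssccMmgg=8 ssccmmGG=4 ssccmmGg=8 ssccmmgg=4
S_ C_ mm G_ hits 12/256; gcd=4; 12÷4/256÷4 = 3/64

P(S_ C_ mm G_) = 3/64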